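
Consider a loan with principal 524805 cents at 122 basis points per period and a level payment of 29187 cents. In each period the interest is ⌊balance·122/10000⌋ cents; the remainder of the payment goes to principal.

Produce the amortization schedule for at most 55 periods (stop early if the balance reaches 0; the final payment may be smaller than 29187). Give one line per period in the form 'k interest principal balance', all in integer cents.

1 6402 22785 502020
2 6124 23063 478957
3 5843 23344 455613
4 5558 23629 431984
5 5270 23917 408067
6 4978 24209 383858
7 4683 24504 359354
8 4384 24803 334551
9 4081 25106 309445
10 3775 25412 284033
11 3465 25722 258311
12 3151 26036 232275
13 2833 26354 205921
14 2512 26675 179246
15 2186 27001 152245
16 1857 27330 124915
17 1523 27664 97251
18 1186 28001 69250
19 844 28343 40907
20 499 28688 12219
21 149 12219 0

1. interest=⌊524805·122/10000⌋=6402; principal=29187-6402=22785; balance=524805-22785=502020
2. interest=⌊502020·122/10000⌋=6124; principal=29187-6124=23063; balance=502020-23063=478957
3. interest=⌊478957·122/10000⌋=5843; principal=29187-5843=23344; balance=478957-23344=455613
4. interest=⌊455613·122/10000⌋=5558; principal=29187-5558=23629; balance=455613-23629=431984
5. interest=⌊431984·122/10000⌋=5270; principal=29187-5270=23917; balance=431984-23917=408067
6. interest=⌊408067·122/10000⌋=4978; principal=29187-4978=24209; balance=408067-24209=383858
7. interest=⌊383858·122/10000⌋=4683; principal=29187-4683=24504; balance=383858-24504=359354
8. interest=⌊359354·122/10000⌋=4384; principal=29187-4384=24803; balance=359354-24803=334551
9. interest=⌊334551·122/10000⌋=4081; principal=29187-4081=25106; balance=334551-25106=309445
10. interest=⌊309445·122/10000⌋=3775; principal=29187-3775=25412; balance=309445-25412=284033
11. interest=⌊284033·122/10000⌋=3465; principal=29187-3465=25722; balance=284033-25722=258311
12. interest=⌊258311·122/10000⌋=3151; principal=29187-3151=26036; balance=258311-26036=232275
13. interest=⌊232275·122/10000⌋=2833; principal=29187-2833=26354; balance=232275-26354=205921
14. interest=⌊205921·122/10000⌋=2512; principal=29187-2512=26675; balance=205921-26675=179246
15. interest=⌊179246·122/10000⌋=2186; principal=29187-2186=27001; balance=179246-27001=152245
16. interest=⌊152245·122/10000⌋=1857; principal=29187-1857=27330; balance=152245-27330=124915
17. interest=⌊124915·122/10000⌋=1523; principal=29187-1523=27664; balance=124915-27664=97251
18. interest=⌊97251·122/10000⌋=1186; principal=29187-1186=28001; balance=97251-28001=69250
19. interest=⌊69250·122/10000⌋=844; principal=29187-844=28343; balance=69250-28343=40907
20. interest=⌊40907·122/10000⌋=499; principal=29187-499=28688; balance=40907-28688=12219
21. interest=⌊12219·122/10000⌋=149; principal=min(29187-149,12219)=12219; balance=12219-12219=0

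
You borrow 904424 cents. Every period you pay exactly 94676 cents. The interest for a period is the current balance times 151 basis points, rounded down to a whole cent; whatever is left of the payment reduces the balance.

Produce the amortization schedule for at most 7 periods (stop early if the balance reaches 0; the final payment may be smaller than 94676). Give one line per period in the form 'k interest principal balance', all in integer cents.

1. interest=⌊904424·151/10000⌋=13656; principal=94676-13656=81020; balance=904424-81020=823404
2. interest=⌊823404·151/10000⌋=12433; principal=94676-12433=82243; balance=823404-82243=741161
3. interest=⌊741161·151/10000⌋=11191; principal=94676-11191=83485; balance=741161-83485=657676
4. interest=⌊657676·151/10000⌋=9930; principal=94676-9930=84746; balance=657676-84746=572930
5. interest=⌊572930·151/10000⌋=8651; principal=94676-8651=86025; balance=572930-86025=486905
6. interest=⌊486905·151/10000⌋=7352; principal=94676-7352=87324; balance=486905-87324=399581
7. interest=⌊399581·151/10000⌋=6033; principal=94676-6033=88643; balance=399581-88643=310938

1 13656 81020 823404
2 12433 82243 741161
3 11191 83485 657676
4 9930 84746 572930
5 8651 86025 486905
6 7352 87324 399581
7 6033 88643 310938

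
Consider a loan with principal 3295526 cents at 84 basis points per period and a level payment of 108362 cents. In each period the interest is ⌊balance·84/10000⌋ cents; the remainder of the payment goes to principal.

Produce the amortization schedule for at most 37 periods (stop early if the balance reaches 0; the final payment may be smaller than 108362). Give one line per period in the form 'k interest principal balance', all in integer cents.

1 27682 80680 3214846
2 27004 81358 3133488
3 26321 82041 3051447
4 25632 82730 2968717
5 24937 83425 2885292
6 24236 84126 2801166
7 23529 84833 2716333
8 22817 85545 2630788
9 22098 86264 2544524
10 21374 86988 2457536
11 20643 87719 2369817
12 19906 88456 2281361
13 19163 89199 2192162
14 18414 89948 2102214
15 17658 90704 2011510
16 16896 91466 1920044
17 16128 92234 1827810
18 15353 93009 1734801
19 14572 93790 1641011
20 13784 94578 1546433
21 12990 95372 1451061
22 12188 96174 1354887
23 11381 96981 1257906
24 10566 97796 1160110
25 9744 98618 1061492
26 8916 99446 962046
27 8081 100281 861765
28 7238 101124 760641
29 6389 101973 658668
30 5532 102830 555838
31 4669 103693 452145
32 3798 104564 347581
33 2919 105443 242138
34 2033 106329 135809
35 1140 107222 28587
36 240 28587 0

1. interest=⌊3295526·84/10000⌋=27682; principal=108362-27682=80680; balance=3295526-80680=3214846
2. interest=⌊3214846·84/10000⌋=27004; principal=108362-27004=81358; balance=3214846-81358=3133488
3. interest=⌊3133488·84/10000⌋=26321; principal=108362-26321=82041; balance=3133488-82041=3051447
4. interest=⌊3051447·84/10000⌋=25632; principal=108362-25632=82730; balance=3051447-82730=2968717
5. interest=⌊2968717·84/10000⌋=24937; principal=108362-24937=83425; balance=2968717-83425=2885292
6. interest=⌊2885292·84/10000⌋=24236; principal=108362-24236=84126; balance=2885292-84126=2801166
7. interest=⌊2801166·84/10000⌋=23529; principal=108362-23529=84833; balance=2801166-84833=2716333
8. interest=⌊2716333·84/10000⌋=22817; principal=108362-22817=85545; balance=2716333-85545=2630788
9. interest=⌊2630788·84/10000⌋=22098; principal=108362-22098=86264; balance=2630788-86264=2544524
10. interest=⌊2544524·84/10000⌋=21374; principal=108362-21374=86988; balance=2544524-86988=2457536
11. interest=⌊2457536·84/10000⌋=20643; principal=108362-20643=87719; balance=2457536-87719=2369817
12. interest=⌊2369817·84/10000⌋=19906; principal=108362-19906=88456; balance=2369817-88456=2281361
13. interest=⌊2281361·84/10000⌋=19163; principal=108362-19163=89199; balance=2281361-89199=2192162
14. interest=⌊2192162·84/10000⌋=18414; principal=108362-18414=89948; balance=2192162-89948=2102214
15. interest=⌊2102214·84/10000⌋=17658; principal=108362-17658=90704; balance=2102214-90704=2011510
16. interest=⌊2011510·84/10000⌋=16896; principal=108362-16896=91466; balance=2011510-91466=1920044
17. interest=⌊1920044·84/10000⌋=16128; principal=108362-16128=92234; balance=1920044-92234=1827810
18. interest=⌊1827810·84/10000⌋=15353; principal=108362-15353=93009; balance=1827810-93009=1734801
19. interest=⌊1734801·84/10000⌋=14572; principal=108362-14572=93790; balance=1734801-93790=1641011
20. interest=⌊1641011·84/10000⌋=13784; principal=108362-13784=94578; balance=1641011-94578=1546433
21. interest=⌊1546433·84/10000⌋=12990; principal=108362-12990=95372; balance=1546433-95372=1451061
22. interest=⌊1451061·84/10000⌋=12188; principal=108362-12188=96174; balance=1451061-96174=1354887
23. interest=⌊1354887·84/10000⌋=11381; principal=108362-11381=96981; balance=1354887-96981=1257906
24. interest=⌊1257906·84/10000⌋=10566; principal=108362-10566=97796; balance=1257906-97796=1160110
25. interest=⌊1160110·84/10000⌋=9744; principal=108362-9744=98618; balance=1160110-98618=1061492
26. interest=⌊1061492·84/10000⌋=8916; principal=108362-8916=99446; balance=1061492-99446=962046
27. interest=⌊962046·84/10000⌋=8081; principal=108362-8081=100281; balance=962046-100281=861765
28. interest=⌊861765·84/10000⌋=7238; principal=108362-7238=101124; balance=861765-101124=760641
29. interest=⌊760641·84/10000⌋=6389; principal=108362-6389=101973; balance=760641-101973=658668
30. interest=⌊658668·84/10000⌋=5532; principal=108362-5532=102830; balance=658668-102830=555838
31. interest=⌊555838·84/10000⌋=4669; principal=108362-4669=103693; balance=555838-103693=452145
32. interest=⌊452145·84/10000⌋=3798; principal=108362-3798=104564; balance=452145-104564=347581
33. interest=⌊347581·84/10000⌋=2919; principal=108362-2919=105443; balance=347581-105443=242138
34. interest=⌊242138·84/10000⌋=2033; principal=108362-2033=106329; balance=242138-106329=135809
35. interest=⌊135809·84/10000⌋=1140; principal=108362-1140=107222; balance=135809-107222=28587
36. interest=⌊28587·84/10000⌋=240; principal=min(108362-240,28587)=28587; balance=28587-28587=0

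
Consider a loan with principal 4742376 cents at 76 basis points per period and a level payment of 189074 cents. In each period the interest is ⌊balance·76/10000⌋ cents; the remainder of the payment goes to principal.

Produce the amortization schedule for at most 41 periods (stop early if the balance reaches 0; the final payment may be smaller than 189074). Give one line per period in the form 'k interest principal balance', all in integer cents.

1. interest=⌊4742376·76/10000⌋=36042; principal=189074-36042=153032; balance=4742376-153032=4589344
2. interest=⌊4589344·76/10000⌋=34879; principal=189074-34879=154195; balance=4589344-154195=4435149
3. interest=⌊4435149·76/10000⌋=33707; principal=189074-33707=155367; balance=4435149-155367=4279782
4. interest=⌊4279782·76/10000⌋=32526; principal=189074-32526=156548; balance=4279782-156548=4123234
5. interest=⌊4123234·76/10000⌋=31336; principal=189074-31336=157738; balance=4123234-157738=3965496
6. interest=⌊3965496·76/10000⌋=30137; principal=189074-30137=158937; balance=3965496-158937=3806559
7. interest=⌊3806559·76/10000⌋=28929; principal=189074-28929=160145; balance=3806559-160145=3646414
8. interest=⌊3646414·76/10000⌋=27712; principal=189074-27712=161362; balance=3646414-161362=3485052
9. interest=⌊3485052·76/10000⌋=26486; principal=189074-26486=162588; balance=3485052-162588=3322464
10. interest=⌊3322464·76/10000⌋=25250; principal=189074-25250=163824; balance=3322464-163824=3158640
11. interest=⌊3158640·76/10000⌋=24005; principal=189074-24005=165069; balance=3158640-165069=2993571
12. interest=⌊2993571·76/10000⌋=22751; principal=189074-22751=166323; balance=2993571-166323=2827248
13. interest=⌊2827248·76/10000⌋=21487; principal=189074-21487=167587; balance=2827248-167587=2659661
14. interest=⌊2659661·76/10000⌋=20213; principal=189074-20213=168861; balance=2659661-168861=2490800
15. interest=⌊2490800·76/10000⌋=18930; principal=189074-18930=170144; balance=2490800-170144=2320656
16. interest=⌊2320656·76/10000⌋=17636; principal=189074-17636=171438; balance=2320656-171438=2149218
17. interest=⌊2149218·76/10000⌋=16334; principal=189074-16334=172740; balance=2149218-172740=1976478
18. interest=⌊1976478·76/10000⌋=15021; principal=189074-15021=174053; balance=1976478-174053=1802425
19. interest=⌊1802425·76/10000⌋=13698; principal=189074-13698=175376; balance=1802425-175376=1627049
20. interest=⌊1627049·76/10000⌋=12365; principal=189074-12365=176709; balance=1627049-176709=1450340
21. interest=⌊1450340·76/10000⌋=11022; principal=189074-11022=178052; balance=1450340-178052=1272288
22. interest=⌊1272288·76/10000⌋=9669; principal=189074-9669=179405; balance=1272288-179405=1092883
23. interest=⌊1092883·76/10000⌋=8305; principal=189074-8305=180769; balance=1092883-180769=912114
24. interest=⌊912114·76/10000⌋=6932; principal=189074-6932=182142; balance=912114-182142=729972
25. interest=⌊729972·76/10000⌋=5547; principal=189074-5547=183527; balance=729972-183527=546445
26. interest=⌊546445·76/10000⌋=4152; principal=189074-4152=184922; balance=546445-184922=361523
27. interest=⌊361523·76/10000⌋=2747; principal=189074-2747=186327; balance=361523-186327=175196
28. interest=⌊175196·76/10000⌋=1331; principal=min(189074-1331,175196)=175196; balance=175196-175196=0

1 36042 153032 4589344
2 34879 154195 4435149
3 33707 155367 4279782
4 32526 156548 4123234
5 31336 157738 3965496
6 30137 158937 3806559
7 28929 160145 3646414
8 27712 161362 3485052
9 26486 162588 3322464
10 25250 163824 3158640
11 24005 165069 2993571
12 22751 166323 2827248
13 21487 167587 2659661
14 20213 168861 2490800
15 18930 170144 2320656
16 17636 171438 2149218
17 16334 172740 1976478
18 15021 174053 1802425
19 13698 175376 1627049
20 12365 176709 1450340
21 11022 178052 1272288
22 9669 179405 1092883
23 8305 180769 912114
24 6932 182142 729972
25 5547 183527 546445
26 4152 184922 361523
27 2747 186327 175196
28 1331 175196 0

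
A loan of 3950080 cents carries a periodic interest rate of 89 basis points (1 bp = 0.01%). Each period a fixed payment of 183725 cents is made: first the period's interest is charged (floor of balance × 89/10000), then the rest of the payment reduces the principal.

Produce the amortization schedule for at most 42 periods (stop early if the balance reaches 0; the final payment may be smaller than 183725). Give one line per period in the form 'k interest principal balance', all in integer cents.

1 35155 148570 3801510
2 33833 149892 3651618
3 32499 151226 3500392
4 31153 152572 3347820
5 29795 153930 3193890
6 28425 155300 3038590
7 27043 156682 2881908
8 25648 158077 2723831
9 24242 159483 2564348
10 22822 160903 2403445
11 21390 162335 2241110
12 19945 163780 2077330
13 18488 165237 1912093
14 17017 166708 1745385
15 15533 168192 1577193
16 14037 169688 1407505
17 12526 171199 1236306
18 11003 172722 1063584
19 9465 174260 889324
20 7914 175811 713513
21 6350 177375 536138
22 4771 178954 357184
23 3178 180547 176637
24 1572 176637 0

1. interest=⌊3950080·89/10000⌋=35155; principal=183725-35155=148570; balance=3950080-148570=3801510
2. interest=⌊3801510·89/10000⌋=33833; principal=183725-33833=149892; balance=3801510-149892=3651618
3. interest=⌊3651618·89/10000⌋=32499; principal=183725-32499=151226; balance=3651618-151226=3500392
4. interest=⌊3500392·89/10000⌋=31153; principal=183725-31153=152572; balance=3500392-152572=3347820
5. interest=⌊3347820·89/10000⌋=29795; principal=183725-29795=153930; balance=3347820-153930=3193890
6. interest=⌊3193890·89/10000⌋=28425; principal=183725-28425=155300; balance=3193890-155300=3038590
7. interest=⌊3038590·89/10000⌋=27043; principal=183725-27043=156682; balance=3038590-156682=2881908
8. interest=⌊2881908·89/10000⌋=25648; principal=183725-25648=158077; balance=2881908-158077=2723831
9. interest=⌊2723831·89/10000⌋=24242; principal=183725-24242=159483; balance=2723831-159483=2564348
10. interest=⌊2564348·89/10000⌋=22822; principal=183725-22822=160903; balance=2564348-160903=2403445
11. interest=⌊2403445·89/10000⌋=21390; principal=183725-21390=162335; balance=2403445-162335=2241110
12. interest=⌊2241110·89/10000⌋=19945; principal=183725-19945=163780; balance=2241110-163780=2077330
13. interest=⌊2077330·89/10000⌋=18488; principal=183725-18488=165237; balance=2077330-165237=1912093
14. interest=⌊1912093·89/10000⌋=17017; principal=183725-17017=166708; balance=1912093-166708=1745385
15. interest=⌊1745385·89/10000⌋=15533; principal=183725-15533=168192; balance=1745385-168192=1577193
16. interest=⌊1577193·89/10000⌋=14037; principal=183725-14037=169688; balance=1577193-169688=1407505
17. interest=⌊1407505·89/10000⌋=12526; principal=183725-12526=171199; balance=1407505-171199=1236306
18. interest=⌊1236306·89/10000⌋=11003; principal=183725-11003=172722; balance=1236306-172722=1063584
19. interest=⌊1063584·89/10000⌋=9465; principal=183725-9465=174260; balance=1063584-174260=889324
20. interest=⌊889324·89/10000⌋=7914; principal=183725-7914=175811; balance=889324-175811=713513
21. interest=⌊713513·89/10000⌋=6350; principal=183725-6350=177375; balance=713513-177375=536138
22. interest=⌊536138·89/10000⌋=4771; principal=183725-4771=178954; balance=536138-178954=357184
23. interest=⌊357184·89/10000⌋=3178; principal=183725-3178=180547; balance=357184-180547=176637
24. interest=⌊176637·89/10000⌋=1572; principal=min(183725-1572,176637)=176637; balance=176637-176637=0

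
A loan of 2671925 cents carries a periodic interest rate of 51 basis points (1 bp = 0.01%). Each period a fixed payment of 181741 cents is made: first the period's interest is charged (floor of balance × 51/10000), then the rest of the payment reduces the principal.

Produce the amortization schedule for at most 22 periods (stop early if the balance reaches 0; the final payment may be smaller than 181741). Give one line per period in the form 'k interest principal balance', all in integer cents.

1. interest=⌊2671925·51/10000⌋=13626; principal=181741-13626=168115; balance=2671925-168115=2503810
2. interest=⌊2503810·51/10000⌋=12769; principal=181741-12769=168972; balance=2503810-168972=2334838
3. interest=⌊2334838·51/10000⌋=11907; principal=181741-11907=169834; balance=2334838-169834=2165004
4. interest=⌊2165004·51/10000⌋=11041; principal=181741-11041=170700; balance=2165004-170700=1994304
5. interest=⌊1994304·51/10000⌋=10170; principal=181741-10170=171571; balance=1994304-171571=1822733
6. interest=⌊1822733·51/10000⌋=9295; principal=181741-9295=172446; balance=1822733-172446=1650287
7. interest=⌊1650287·51/10000⌋=8416; principal=181741-8416=173325; balance=1650287-173325=1476962
8. interest=⌊1476962·51/10000⌋=7532; principal=181741-7532=174209; balance=1476962-174209=1302753
9. interest=⌊1302753·51/10000⌋=6644; principal=181741-6644=175097; balance=1302753-175097=1127656
10. interest=⌊1127656·51/10000⌋=5751; principal=181741-5751=175990; balance=1127656-175990=951666
11. interest=⌊951666·51/10000⌋=4853; principal=181741-4853=176888; balance=951666-176888=774778
12. interest=⌊774778·51/10000⌋=3951; principal=181741-3951=177790; balance=774778-177790=596988
13. interest=⌊596988·51/10000⌋=3044; principal=181741-3044=178697; balance=596988-178697=418291
14. interest=⌊418291·51/10000⌋=2133; principal=181741-2133=179608; balance=418291-179608=238683
15. interest=⌊238683·51/10000⌋=1217; principal=181741-1217=180524; balance=238683-180524=58159
16. interest=⌊58159·51/10000⌋=296; principal=min(181741-296,58159)=58159; balance=58159-58159=0

1 13626 168115 2503810
2 12769 168972 2334838
3 11907 169834 2165004
4 11041 170700 1994304
5 10170 171571 1822733
6 9295 172446 1650287
7 8416 173325 1476962
8 7532 174209 1302753
9 6644 175097 1127656
10 5751 175990 951666
11 4853 176888 774778
12 3951 177790 596988
13 3044 178697 418291
14 2133 179608 238683
15 1217 180524 58159
16 296 58159 0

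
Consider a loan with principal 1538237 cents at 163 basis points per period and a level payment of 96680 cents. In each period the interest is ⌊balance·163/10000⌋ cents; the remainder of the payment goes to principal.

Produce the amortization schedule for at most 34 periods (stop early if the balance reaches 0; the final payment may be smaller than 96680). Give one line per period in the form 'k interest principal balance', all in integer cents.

1. interest=⌊1538237·163/10000⌋=25073; principal=96680-25073=71607; balance=1538237-71607=1466630
2. interest=⌊1466630·163/10000⌋=23906; principal=96680-23906=72774; balance=1466630-72774=1393856
3. interest=⌊1393856·163/10000⌋=22719; principal=96680-22719=73961; balance=1393856-73961=1319895
4. interest=⌊1319895·163/10000⌋=21514; principal=96680-21514=75166; balance=1319895-75166=1244729
5. interest=⌊1244729·163/10000⌋=20289; principal=96680-20289=76391; balance=1244729-76391=1168338
6. interest=⌊1168338·163/10000⌋=19043; principal=96680-19043=77637; balance=1168338-77637=1090701
7. interest=⌊1090701·163/10000⌋=17778; principal=96680-17778=78902; balance=1090701-78902=1011799
8. interest=⌊1011799·163/10000⌋=16492; principal=96680-16492=80188; balance=1011799-80188=931611
9. interest=⌊931611·163/10000⌋=15185; principal=96680-15185=81495; balance=931611-81495=850116
10. interest=⌊850116·163/10000⌋=13856; principal=96680-13856=82824; balance=850116-82824=767292
11. interest=⌊767292·163/10000⌋=12506; principal=96680-12506=84174; balance=767292-84174=683118
12. interest=⌊683118·163/10000⌋=11134; principal=96680-11134=85546; balance=683118-85546=597572
13. interest=⌊597572·163/10000⌋=9740; principal=96680-9740=86940; balance=597572-86940=510632
14. interest=⌊510632·163/10000⌋=8323; principal=96680-8323=88357; balance=510632-88357=422275
15. interest=⌊422275·163/10000⌋=6883; principal=96680-6883=89797; balance=422275-89797=332478
16. interest=⌊332478·163/10000⌋=5419; principal=96680-5419=91261; balance=332478-91261=241217
17. interest=⌊241217·163/10000⌋=3931; principal=96680-3931=92749; balance=241217-92749=148468
18. interest=⌊148468·163/10000⌋=2420; principal=96680-2420=94260; balance=148468-94260=54208
19. interest=⌊54208·163/10000⌋=883; principal=min(96680-883,54208)=54208; balance=54208-54208=0

1 25073 71607 1466630
2 23906 72774 1393856
3 22719 73961 1319895
4 21514 75166 1244729
5 20289 76391 1168338
6 19043 77637 1090701
7 17778 78902 1011799
8 16492 80188 931611
9 15185 81495 850116
10 13856 82824 767292
11 12506 84174 683118
12 11134 85546 597572
13 9740 86940 510632
14 8323 88357 422275
15 6883 89797 332478
16 5419 91261 241217
17 3931 92749 148468
18 2420 94260 54208
19 883 54208 0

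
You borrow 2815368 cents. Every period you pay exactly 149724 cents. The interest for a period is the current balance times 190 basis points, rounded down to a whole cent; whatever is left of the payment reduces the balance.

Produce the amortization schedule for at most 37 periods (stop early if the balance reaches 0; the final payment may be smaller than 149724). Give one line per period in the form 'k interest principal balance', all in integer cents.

1. interest=⌊2815368·190/10000⌋=53491; principal=149724-53491=96233; balance=2815368-96233=2719135
2. interest=⌊2719135·190/10000⌋=51663; principal=149724-51663=98061; balance=2719135-98061=2621074
3. interest=⌊2621074·190/10000⌋=49800; principal=149724-49800=99924; balance=2621074-99924=2521150
4. interest=⌊2521150·190/10000⌋=47901; principal=149724-47901=101823; balance=2521150-101823=2419327
5. interest=⌊2419327·190/10000⌋=45967; principal=149724-45967=103757; balance=2419327-103757=2315570
6. interest=⌊2315570·190/10000⌋=43995; principal=149724-43995=105729; balance=2315570-105729=2209841
7. interest=⌊2209841·190/10000⌋=41986; principal=149724-41986=107738; balance=2209841-107738=2102103
8. interest=⌊2102103·190/10000⌋=39939; principal=149724-39939=109785; balance=2102103-109785=1992318
9. interest=⌊1992318·190/10000⌋=37854; principal=149724-37854=111870; balance=1992318-111870=1880448
10. interest=⌊1880448·190/10000⌋=35728; principal=149724-35728=113996; balance=1880448-113996=1766452
11. interest=⌊1766452·190/10000⌋=33562; principal=149724-33562=116162; balance=1766452-116162=1650290
12. interest=⌊1650290·190/10000⌋=31355; principal=149724-31355=118369; balance=1650290-118369=1531921
13. interest=⌊1531921·190/10000⌋=29106; principal=149724-29106=120618; balance=1531921-120618=1411303
14. interest=⌊1411303·190/10000⌋=26814; principal=149724-26814=122910; balance=1411303-122910=1288393
15. interest=⌊1288393·190/10000⌋=24479; principal=149724-24479=125245; balance=1288393-125245=1163148
16. interest=⌊1163148·190/10000⌋=22099; principal=149724-22099=127625; balance=1163148-127625=1035523
17. interest=⌊1035523·190/10000⌋=19674; principal=149724-19674=130050; balance=1035523-130050=905473
18. interest=⌊905473·190/10000⌋=17203; principal=149724-17203=132521; balance=905473-132521=772952
19. interest=⌊772952·190/10000⌋=14686; principal=149724-14686=135038; balance=772952-135038=637914
20. interest=⌊637914·190/10000⌋=12120; principal=149724-12120=137604; balance=637914-137604=500310
21. interest=⌊500310·190/10000⌋=9505; principal=149724-9505=140219; balance=500310-140219=360091
22. interest=⌊360091·190/10000⌋=6841; principal=149724-6841=142883; balance=360091-142883=217208
23. interest=⌊217208·190/10000⌋=4126; principal=149724-4126=145598; balance=217208-145598=71610
24. interest=⌊71610·190/10000⌋=1360; principal=min(149724-1360,71610)=71610; balance=71610-71610=0

1 53491 96233 2719135
2 51663 98061 2621074
3 49800 99924 2521150
4 47901 101823 2419327
5 45967 103757 2315570
6 43995 105729 2209841
7 41986 107738 2102103
8 39939 109785 1992318
9 37854 111870 1880448
10 35728 113996 1766452
11 33562 116162 1650290
12 31355 118369 1531921
13 29106 120618 1411303
14 26814 122910 1288393
15 24479 125245 1163148
16 22099 127625 1035523
17 19674 130050 905473
18 17203 132521 772952
19 14686 135038 637914
20 12120 137604 500310
21 9505 140219 360091
22 6841 142883 217208
23 4126 145598 71610
24 1360 71610 0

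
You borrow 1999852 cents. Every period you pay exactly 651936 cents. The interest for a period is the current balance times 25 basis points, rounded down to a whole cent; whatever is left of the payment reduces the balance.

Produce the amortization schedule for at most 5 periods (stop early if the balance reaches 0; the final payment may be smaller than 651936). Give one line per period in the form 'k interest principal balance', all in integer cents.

1 4999 646937 1352915
2 3382 648554 704361
3 1760 650176 54185
4 135 54185 0

1. interest=⌊1999852·25/10000⌋=4999; principal=651936-4999=646937; balance=1999852-646937=1352915
2. interest=⌊1352915·25/10000⌋=3382; principal=651936-3382=648554; balance=1352915-648554=704361
3. interest=⌊704361·25/10000⌋=1760; principal=651936-1760=650176; balance=704361-650176=54185
4. interest=⌊54185·25/10000⌋=135; principal=min(651936-135,54185)=54185; balance=54185-54185=0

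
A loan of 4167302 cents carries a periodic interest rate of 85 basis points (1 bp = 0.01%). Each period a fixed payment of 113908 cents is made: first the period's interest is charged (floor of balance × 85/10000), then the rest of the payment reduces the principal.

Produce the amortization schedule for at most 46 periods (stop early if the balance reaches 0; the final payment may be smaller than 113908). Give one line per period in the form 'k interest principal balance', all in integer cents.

1. interest=⌊4167302·85/10000⌋=35422; principal=113908-35422=78486; balance=4167302-78486=4088816
2. interest=⌊4088816·85/10000⌋=34754; principal=113908-34754=79154; balance=4088816-79154=4009662
3. interest=⌊4009662·85/10000⌋=34082; principal=113908-34082=79826; balance=4009662-79826=3929836
4. interest=⌊3929836·85/10000⌋=33403; principal=113908-33403=80505; balance=3929836-80505=3849331
5. interest=⌊3849331·85/10000⌋=32719; principal=113908-32719=81189; balance=3849331-81189=3768142
6. interest=⌊3768142·85/10000⌋=32029; principal=113908-32029=81879; balance=3768142-81879=3686263
7. interest=⌊3686263·85/10000⌋=31333; principal=113908-31333=82575; balance=3686263-82575=3603688
8. interest=⌊3603688·85/10000⌋=30631; principal=113908-30631=83277; balance=3603688-83277=3520411
9. interest=⌊3520411·85/10000⌋=29923; principal=113908-29923=83985; balance=3520411-83985=3436426
10. interest=⌊3436426·85/10000⌋=29209; principal=113908-29209=84699; balance=3436426-84699=3351727
11. interest=⌊3351727·85/10000⌋=28489; principal=113908-28489=85419; balance=3351727-85419=3266308
12. interest=⌊3266308·85/10000⌋=27763; principal=113908-27763=86145; balance=3266308-86145=3180163
13. interest=⌊3180163·85/10000⌋=27031; principal=113908-27031=86877; balance=3180163-86877=3093286
14. interest=⌊3093286·85/10000⌋=26292; principal=113908-26292=87616; balance=3093286-87616=3005670
15. interest=⌊3005670·85/10000⌋=25548; principal=113908-25548=88360; balance=3005670-88360=2917310
16. interest=⌊2917310·85/10000⌋=24797; principal=113908-24797=89111; balance=2917310-89111=2828199
17. interest=⌊2828199·85/10000⌋=24039; principal=113908-24039=89869; balance=2828199-89869=2738330
18. interest=⌊2738330·85/10000⌋=23275; principal=113908-23275=90633; balance=2738330-90633=2647697
19. interest=⌊2647697·85/10000⌋=22505; principal=113908-22505=91403; balance=2647697-91403=2556294
20. interest=⌊2556294·85/10000⌋=21728; principal=113908-21728=92180; balance=2556294-92180=2464114
21. interest=⌊2464114·85/10000⌋=20944; principal=113908-20944=92964; balance=2464114-92964=2371150
22. interest=⌊2371150·85/10000⌋=20154; principal=113908-20154=93754; balance=2371150-93754=2277396
23. interest=⌊2277396·85/10000⌋=19357; principal=113908-19357=94551; balance=2277396-94551=2182845
24. interest=⌊2182845·85/10000⌋=18554; principal=113908-18554=95354; balance=2182845-95354=2087491
25. interest=⌊2087491·85/10000⌋=17743; principal=113908-17743=96165; balance=2087491-96165=1991326
26. interest=⌊1991326·85/10000⌋=16926; principal=113908-16926=96982; balance=1991326-96982=1894344
27. interest=⌊1894344·85/10000⌋=16101; principal=113908-16101=97807; balance=1894344-97807=1796537
28. interest=⌊1796537·85/10000⌋=15270; principal=113908-15270=98638; balance=1796537-98638=1697899
29. interest=⌊1697899·85/10000⌋=14432; principal=113908-14432=99476; balance=1697899-99476=1598423
30. interest=⌊1598423·85/10000⌋=13586; principal=113908-13586=100322; balance=1598423-100322=1498101
31. interest=⌊1498101·85/10000⌋=12733; principal=113908-12733=101175; balance=1498101-101175=1396926
32. interest=⌊1396926·85/10000⌋=11873; principal=113908-11873=102035; balance=1396926-102035=1294891
33. interest=⌊1294891·85/10000⌋=11006; principal=113908-11006=102902; balance=1294891-102902=1191989
34. interest=⌊1191989·85/10000⌋=10131; principal=113908-10131=103777; balance=1191989-103777=1088212
35. interest=⌊1088212·85/10000⌋=9249; principal=113908-9249=104659; balance=1088212-104659=983553
36. interest=⌊983553·85/10000⌋=8360; principal=113908-8360=105548; balance=983553-105548=878005
37. interest=⌊878005·85/10000⌋=7463; principal=113908-7463=106445; balance=878005-106445=771560
38. interest=⌊771560·85/10000⌋=6558; principal=113908-6558=107350; balance=771560-107350=664210
39. interest=⌊664210·85/10000⌋=5645; principal=113908-5645=108263; balance=664210-108263=555947
40. interest=⌊555947·85/10000⌋=4725; principal=113908-4725=109183; balance=555947-109183=446764
41. interest=⌊446764·85/10000⌋=3797; principal=113908-3797=110111; balance=446764-110111=336653
42. interest=⌊336653·85/10000⌋=2861; principal=113908-2861=111047; balance=336653-111047=225606
43. interest=⌊225606·85/10000⌋=1917; principal=113908-1917=111991; balance=225606-111991=113615
44. interest=⌊113615·85/10000⌋=965; principal=113908-965=112943; balance=113615-112943=672
45. interest=⌊672·85/10000⌋=5; principal=min(113908-5,672)=672; balance=672-672=0

1 35422 78486 4088816
2 34754 79154 4009662
3 34082 79826 3929836
4 33403 80505 3849331
5 32719 81189 3768142
6 32029 81879 3686263
7 31333 82575 3603688
8 30631 83277 3520411
9 29923 83985 3436426
10 29209 84699 3351727
11 28489 85419 3266308
12 27763 86145 3180163
13 27031 86877 3093286
14 26292 87616 3005670
15 25548 88360 2917310
16 24797 89111 2828199
17 24039 89869 2738330
18 23275 90633 2647697
19 22505 91403 2556294
20 21728 92180 2464114
21 20944 92964 2371150
22 20154 93754 2277396
23 19357 94551 2182845
24 18554 95354 2087491
25 17743 96165 1991326
26 16926 96982 1894344
27 16101 97807 1796537
28 15270 98638 1697899
29 14432 99476 1598423
30 13586 100322 1498101
31 12733 101175 1396926
32 11873 102035 1294891
33 11006 102902 1191989
34 10131 103777 1088212
35 9249 104659 983553
36 8360 105548 878005
37 7463 106445 771560
38 6558 107350 664210
39 5645 108263 555947
40 4725 109183 446764
41 3797 110111 336653
42 2861 111047 225606
43 1917 111991 113615
44 965 112943 672
45 5 672 0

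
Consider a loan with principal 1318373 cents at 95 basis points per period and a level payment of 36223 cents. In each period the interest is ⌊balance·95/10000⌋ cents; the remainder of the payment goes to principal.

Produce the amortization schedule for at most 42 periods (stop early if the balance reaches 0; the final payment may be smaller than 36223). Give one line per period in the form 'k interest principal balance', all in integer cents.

1. interest=⌊1318373·95/10000⌋=12524; principal=36223-12524=23699; balance=1318373-23699=1294674
2. interest=⌊1294674·95/10000⌋=12299; principal=36223-12299=23924; balance=1294674-23924=1270750
3. interest=⌊1270750·95/10000⌋=12072; principal=36223-12072=24151; balance=1270750-24151=1246599
4. interest=⌊1246599·95/10000⌋=11842; principal=36223-11842=24381; balance=1246599-24381=1222218
5. interest=⌊1222218·95/10000⌋=11611; principal=36223-11611=24612; balance=1222218-24612=1197606
6. interest=⌊1197606·95/10000⌋=11377; principal=36223-11377=24846; balance=1197606-24846=1172760
7. interest=⌊1172760·95/10000⌋=11141; principal=36223-11141=25082; balance=1172760-25082=1147678
8. interest=⌊1147678·95/10000⌋=10902; principal=36223-10902=25321; balance=1147678-25321=1122357
9. interest=⌊1122357·95/10000⌋=10662; principal=36223-10662=25561; balance=1122357-25561=1096796
10. interest=⌊1096796·95/10000⌋=10419; principal=36223-10419=25804; balance=1096796-25804=1070992
11. interest=⌊1070992·95/10000⌋=10174; principal=36223-10174=26049; balance=1070992-26049=1044943
12. interest=⌊1044943·95/10000⌋=9926; principal=36223-9926=26297; balance=1044943-26297=1018646
13. interest=⌊1018646·95/10000⌋=9677; principal=36223-9677=26546; balance=1018646-26546=992100
14. interest=⌊992100·95/10000⌋=9424; principal=36223-9424=26799; balance=992100-26799=965301
15. interest=⌊965301·95/10000⌋=9170; principal=36223-9170=27053; balance=965301-27053=938248
16. interest=⌊938248·95/10000⌋=8913; principal=36223-8913=27310; balance=938248-27310=910938
17. interest=⌊910938·95/10000⌋=8653; principal=36223-8653=27570; balance=910938-27570=883368
18. interest=⌊883368·95/10000⌋=8391; principal=36223-8391=27832; balance=883368-27832=855536
19. interest=⌊855536·95/10000⌋=8127; principal=36223-8127=28096; balance=855536-28096=827440
20. interest=⌊827440·95/10000⌋=7860; principal=36223-7860=28363; balance=827440-28363=799077
21. interest=⌊799077·95/10000⌋=7591; principal=36223-7591=28632; balance=799077-28632=770445
22. interest=⌊770445·95/10000⌋=7319; principal=36223-7319=28904; balance=770445-28904=741541
23. interest=⌊741541·95/10000⌋=7044; principal=36223-7044=29179; balance=741541-29179=712362
24. interest=⌊712362·95/10000⌋=6767; principal=36223-6767=29456; balance=712362-29456=682906
25. interest=⌊682906·95/10000⌋=6487; principal=36223-6487=29736; balance=682906-29736=653170
26. interest=⌊653170·95/10000⌋=6205; principal=36223-6205=30018; balance=653170-30018=623152
27. interest=⌊623152·95/10000⌋=5919; principal=36223-5919=30304; balance=623152-30304=592848
28. interest=⌊592848·95/10000⌋=5632; principal=36223-5632=30591; balance=592848-30591=562257
29. interest=⌊562257·95/10000⌋=5341; principal=36223-5341=30882; balance=562257-30882=531375
30. interest=⌊531375·95/10000⌋=5048; principal=36223-5048=31175; balance=531375-31175=500200
31. interest=⌊500200·95/10000⌋=4751; principal=36223-4751=31472; balance=500200-31472=468728
32. interest=⌊468728·95/10000⌋=4452; principal=36223-4452=31771; balance=468728-31771=436957
33. interest=⌊436957·95/10000⌋=4151; principal=36223-4151=32072; balance=436957-32072=404885
34. interest=⌊404885·95/10000⌋=3846; principal=36223-3846=32377; balance=404885-32377=372508
35. interest=⌊372508·95/10000⌋=3538; principal=36223-3538=32685; balance=372508-32685=339823
36. interest=⌊339823·95/10000⌋=3228; principal=36223-3228=32995; balance=339823-32995=306828
37. interest=⌊306828·95/10000⌋=2914; principal=36223-2914=33309; balance=306828-33309=273519
38. interest=⌊273519·95/10000⌋=2598; principal=36223-2598=33625; balance=273519-33625=239894
39. interest=⌊239894·95/10000⌋=2278; principal=36223-2278=33945; balance=239894-33945=205949
40. interest=⌊205949·95/10000⌋=1956; principal=36223-1956=34267; balance=205949-34267=171682
41. interest=⌊171682·95/10000⌋=1630; principal=36223-1630=34593; balance=171682-34593=137089
42. interest=⌊137089·95/10000⌋=1302; principal=36223-1302=34921; balance=137089-34921=102168

1 12524 23699 1294674
2 12299 23924 1270750
3 12072 24151 1246599
4 11842 24381 1222218
5 11611 24612 1197606
6 11377 24846 1172760
7 11141 25082 1147678
8 10902 25321 1122357
9 10662 25561 1096796
10 10419 25804 1070992
11 10174 26049 1044943
12 9926 26297 1018646
13 9677 26546 992100
14 9424 26799 965301
15 9170 27053 938248
16 8913 27310 910938
17 8653 27570 883368
18 8391 27832 855536
19 8127 28096 827440
20 7860 28363 799077
21 7591 28632 770445
22 7319 28904 741541
23 7044 29179 712362
24 6767 29456 682906
25 6487 29736 653170
26 6205 30018 623152
27 5919 30304 592848
28 5632 30591 562257
29 5341 30882 531375
30 5048 31175 500200
31 4751 31472 468728
32 4452 31771 436957
33 4151 32072 404885
34 3846 32377 372508
35 3538 32685 339823
36 3228 32995 306828
37 2914 33309 273519
38 2598 33625 239894
39 2278 33945 205949
40 1956 34267 171682
41 1630 34593 137089
42 1302 34921 102168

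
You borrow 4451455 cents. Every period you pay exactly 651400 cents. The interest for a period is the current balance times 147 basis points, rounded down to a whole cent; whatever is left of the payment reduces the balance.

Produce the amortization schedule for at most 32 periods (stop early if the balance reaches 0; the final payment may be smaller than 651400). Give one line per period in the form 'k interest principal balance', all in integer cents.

1 65436 585964 3865491
2 56822 594578 3270913
3 48082 603318 2667595
4 39213 612187 2055408
5 30214 621186 1434222
6 21083 630317 803905
7 11817 639583 164322
8 2415 164322 0

1. interest=⌊4451455·147/10000⌋=65436; principal=651400-65436=585964; balance=4451455-585964=3865491
2. interest=⌊3865491·147/10000⌋=56822; principal=651400-56822=594578; balance=3865491-594578=3270913
3. interest=⌊3270913·147/10000⌋=48082; principal=651400-48082=603318; balance=3270913-603318=2667595
4. interest=⌊2667595·147/10000⌋=39213; principal=651400-39213=612187; balance=2667595-612187=2055408
5. interest=⌊2055408·147/10000⌋=30214; principal=651400-30214=621186; balance=2055408-621186=1434222
6. interest=⌊1434222·147/10000⌋=21083; principal=651400-21083=630317; balance=1434222-630317=803905
7. interest=⌊803905·147/10000⌋=11817; principal=651400-11817=639583; balance=803905-639583=164322
8. interest=⌊164322·147/10000⌋=2415; principal=min(651400-2415,164322)=164322; balance=164322-164322=0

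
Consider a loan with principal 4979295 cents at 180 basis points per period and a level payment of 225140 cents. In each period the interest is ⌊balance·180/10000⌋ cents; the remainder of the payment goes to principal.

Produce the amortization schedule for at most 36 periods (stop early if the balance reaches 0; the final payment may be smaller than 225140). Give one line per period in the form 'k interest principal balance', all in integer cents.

1. interest=⌊4979295·180/10000⌋=89627; principal=225140-89627=135513; balance=4979295-135513=4843782
2. interest=⌊4843782·180/10000⌋=87188; principal=225140-87188=137952; balance=4843782-137952=4705830
3. interest=⌊4705830·180/10000⌋=84704; principal=225140-84704=140436; balance=4705830-140436=4565394
4. interest=⌊4565394·180/10000⌋=82177; principal=225140-82177=142963; balance=4565394-142963=4422431
5. interest=⌊4422431·180/10000⌋=79603; principal=225140-79603=145537; balance=4422431-145537=4276894
6. interest=⌊4276894·180/10000⌋=76984; principal=225140-76984=148156; balance=4276894-148156=4128738
7. interest=⌊4128738·180/10000⌋=74317; principal=225140-74317=150823; balance=4128738-150823=3977915
8. interest=⌊3977915·180/10000⌋=71602; principal=225140-71602=153538; balance=3977915-153538=3824377
9. interest=⌊3824377·180/10000⌋=68838; principal=225140-68838=156302; balance=3824377-156302=3668075
10. interest=⌊3668075·180/10000⌋=66025; principal=225140-66025=159115; balance=3668075-159115=3508960
11. interest=⌊3508960·180/10000⌋=63161; principal=225140-63161=161979; balance=3508960-161979=3346981
12. interest=⌊3346981·180/10000⌋=60245; principal=225140-60245=164895; balance=3346981-164895=3182086
13. interest=⌊3182086·180/10000⌋=57277; principal=225140-57277=167863; balance=3182086-167863=3014223
14. interest=⌊3014223·180/10000⌋=54256; principal=225140-54256=170884; balance=3014223-170884=2843339
15. interest=⌊2843339·180/10000⌋=51180; principal=225140-51180=173960; balance=2843339-173960=2669379
16. interest=⌊2669379·180/10000⌋=48048; principal=225140-48048=177092; balance=2669379-177092=2492287
17. interest=⌊2492287·180/10000⌋=44861; principal=225140-44861=180279; balance=2492287-180279=2312008
18. interest=⌊2312008·180/10000⌋=41616; principal=225140-41616=183524; balance=2312008-183524=2128484
19. interest=⌊2128484·180/10000⌋=38312; principal=225140-38312=186828; balance=2128484-186828=1941656
20. interest=⌊1941656·180/10000⌋=34949; principal=225140-34949=190191; balance=1941656-190191=1751465
21. interest=⌊1751465·180/10000⌋=31526; principal=225140-31526=193614; balance=1751465-193614=1557851
22. interest=⌊1557851·180/10000⌋=28041; principal=225140-28041=197099; balance=1557851-197099=1360752
23. interest=⌊1360752·180/10000⌋=24493; principal=225140-24493=200647; balance=1360752-200647=1160105
24. interest=⌊1160105·180/10000⌋=20881; principal=225140-20881=204259; balance=1160105-204259=955846
25. interest=⌊955846·180/10000⌋=17205; principal=225140-17205=207935; balance=955846-207935=747911
26. interest=⌊747911·180/10000⌋=13462; principal=225140-13462=211678; balance=747911-211678=536233
27. interest=⌊536233·180/10000⌋=9652; principal=225140-9652=215488; balance=536233-215488=320745
28. interest=⌊320745·180/10000⌋=5773; principal=225140-5773=219367; balance=320745-219367=101378
29. interest=⌊101378·180/10000⌋=1824; principal=min(225140-1824,101378)=101378; balance=101378-101378=0

1 89627 135513 4843782
2 87188 137952 4705830
3 84704 140436 4565394
4 82177 142963 4422431
5 79603 145537 4276894
6 76984 148156 4128738
7 74317 150823 3977915
8 71602 153538 3824377
9 68838 156302 3668075
10 66025 159115 3508960
11 63161 161979 3346981
12 60245 164895 3182086
13 57277 167863 3014223
14 54256 170884 2843339
15 51180 173960 2669379
16 48048 177092 2492287
17 44861 180279 2312008
18 41616 183524 2128484
19 38312 186828 1941656
20 34949 190191 1751465
21 31526 193614 1557851
22 28041 197099 1360752
23 24493 200647 1160105
24 20881 204259 955846
25 17205 207935 747911
26 13462 211678 536233
27 9652 215488 320745
28 5773 219367 101378
29 1824 101378 0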